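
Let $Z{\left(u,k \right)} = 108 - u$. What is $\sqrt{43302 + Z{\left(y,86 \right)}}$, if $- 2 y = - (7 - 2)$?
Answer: $\frac{\sqrt{173630}}{2} \approx 208.34$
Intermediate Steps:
$y = \frac{5}{2}$ ($y = - \frac{\left(-1\right) \left(7 - 2\right)}{2} = - \frac{\left(-1\right) 5}{2} = \left(- \frac{1}{2}\right) \left(-5\right) = \frac{5}{2} \approx 2.5$)
$\sqrt{43302 + Z{\left(y,86 \right)}} = \sqrt{43302 + \left(108 - \frac{5}{2}\right)} = \sqrt{43302 + \frac{211}{2}} = \sqrt{\frac{86815}{2}} = \frac{\sqrt{173630}}{2}$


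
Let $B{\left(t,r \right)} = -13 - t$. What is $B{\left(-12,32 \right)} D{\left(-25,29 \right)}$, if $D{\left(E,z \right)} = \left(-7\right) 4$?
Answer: $28$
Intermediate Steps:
$D{\left(E,z \right)} = -28$
$B{\left(-12,32 \right)} D{\left(-25,29 \right)} = \left(-13 - -12\right) \left(-28\right) = \left(-13 + 12\right) \left(-28\right) = \left(-1\right) \left(-28\right) = 28$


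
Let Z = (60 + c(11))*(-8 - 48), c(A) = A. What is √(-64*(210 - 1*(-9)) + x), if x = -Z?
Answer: 2*I*√2510 ≈ 100.2*I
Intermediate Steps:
Z = -3976 (Z = (60 + 11)*(-8 - 48) = 71*(-56) = -3976)
x = 3976 (x = -1*(-3976) = 3976)
√(-64*(210 - 1*(-9)) + x) = √(-64*(210 - 1*(-9)) + 3976) = √(-64*(210 + 9) + 3976) = √(-64*219 + 3976) = √(-14016 + 3976) = √(-10040) = 2*I*√2510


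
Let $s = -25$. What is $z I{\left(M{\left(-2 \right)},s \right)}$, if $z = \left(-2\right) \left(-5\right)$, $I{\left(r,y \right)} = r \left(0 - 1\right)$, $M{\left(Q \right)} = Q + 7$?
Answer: $-50$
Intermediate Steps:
$M{\left(Q \right)} = 7 + Q$
$I{\left(r,y \right)} = - r$ ($I{\left(r,y \right)} = r \left(-1\right) = - r$)
$z = 10$
$z I{\left(M{\left(-2 \right)},s \right)} = 10 \left(- (7 - 2)\right) = 10 \left(\left(-1\right) 5\right) = 10 \left(-5\right) = -50$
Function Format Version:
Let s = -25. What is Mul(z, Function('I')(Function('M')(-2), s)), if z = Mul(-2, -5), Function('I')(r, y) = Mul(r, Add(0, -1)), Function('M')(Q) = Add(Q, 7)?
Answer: -50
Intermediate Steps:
Function('M')(Q) = Add(7, Q)
Function('I')(r, y) = Mul(-1, r) (Function('I')(r, y) = Mul(r, -1) = Mul(-1, r))
z = 10
Mul(z, Function('I')(Function('M')(-2), s)) = Mul(10, Mul(-1, Add(7, -2))) = Mul(10, Mul(-1, 5)) = Mul(10, -5) = -50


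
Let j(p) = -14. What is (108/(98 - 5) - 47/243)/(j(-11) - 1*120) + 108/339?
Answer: 35515309/114064686 ≈ 0.31136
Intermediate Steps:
(108/(98 - 5) - 47/243)/(j(-11) - 1*120) + 108/339 = (108/(98 - 5) - 47/243)/(-14 - 1*120) + 108/339 = (108/93 - 47*1/243)/(-14 - 120) + 108*(1/339) = (108*(1/93) - 47/243)/(-134) + 36/113 = (36/31 - 47/243)*(-1/134) + 36/113 = (7291/7533)*(-1/134) + 36/113 = -7291/1009422 + 36/113 = 35515309/114064686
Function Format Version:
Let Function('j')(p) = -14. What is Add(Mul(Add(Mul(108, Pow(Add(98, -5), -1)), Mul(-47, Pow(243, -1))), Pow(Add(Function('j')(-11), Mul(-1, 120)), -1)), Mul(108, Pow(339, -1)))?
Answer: Rational(35515309, 114064686) ≈ 0.31136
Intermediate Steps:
Add(Mul(Add(Mul(108, Pow(Add(98, -5), -1)), Mul(-47, Pow(243, -1))), Pow(Add(Function('j')(-11), Mul(-1, 120)), -1)), Mul(108, Pow(339, -1))) = Add(Mul(Add(Mul(108, Pow(Add(98, -5), -1)), Mul(-47, Pow(243, -1))), Pow(Add(-14, Mul(-1, 120)), -1)), Mul(108, Pow(339, -1))) = Add(Mul(Add(Mul(108, Pow(93, -1)), Mul(-47, Rational(1, 243))), Pow(Add(-14, -120), -1)), Mul(108, Rational(1, 339))) = Add(Mul(Add(Mul(108, Rational(1, 93)), Rational(-47, 243)), Pow(-134, -1)), Rational(36, 113)) = Add(Mul(Add(Rational(36, 31), Rational(-47, 243)), Rational(-1, 134)), Rational(36, 113)) = Add(Mul(Rational(7291, 7533), Rational(-1, 134)), Rational(36, 113)) = Add(Rational(-7291, 1009422), Rational(36, 113)) = Rational(35515309, 114064686)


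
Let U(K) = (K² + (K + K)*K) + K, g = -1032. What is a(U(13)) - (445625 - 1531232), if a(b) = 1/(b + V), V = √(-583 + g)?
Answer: 59060277725/54403 - I*√1615/272015 ≈ 1.0856e+6 - 0.00014774*I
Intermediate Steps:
V = I*√1615 (V = √(-583 - 1032) = √(-1615) = I*√1615 ≈ 40.187*I)
U(K) = K + 3*K² (U(K) = (K² + (2*K)*K) + K = (K² + 2*K²) + K = 3*K² + K = K + 3*K²)
a(b) = 1/(b + I*√1615)
a(U(13)) - (445625 - 1531232) = 1/(13*(1 + 3*13) + I*√1615) - (445625 - 1531232) = 1/(13*(1 + 39) + I*√1615) - 1*(-1085607) = 1/(13*40 + I*√1615) + 1085607 = 1/(520 + I*√1615) + 1085607 = 1085607 + 1/(520 + I*√1615)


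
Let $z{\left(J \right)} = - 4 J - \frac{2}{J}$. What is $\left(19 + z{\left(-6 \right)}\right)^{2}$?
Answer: $\frac{16900}{9} \approx 1877.8$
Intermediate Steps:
$\left(19 + z{\left(-6 \right)}\right)^{2} = \left(19 - \left(-24 + \frac{2}{-6}\right)\right)^{2} = \left(19 + \left(24 - - \frac{1}{3}\right)\right)^{2} = \left(19 + \left(24 + \frac{1}{3}\right)\right)^{2} = \left(19 + \frac{73}{3}\right)^{2} = \left(\frac{130}{3}\right)^{2} = \frac{16900}{9}$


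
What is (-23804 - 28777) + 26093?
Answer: -26488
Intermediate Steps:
(-23804 - 28777) + 26093 = -52581 + 26093 = -26488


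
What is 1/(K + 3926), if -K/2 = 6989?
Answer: -1/10052 ≈ -9.9483e-5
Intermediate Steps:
K = -13978 (K = -2*6989 = -13978)
1/(K + 3926) = 1/(-13978 + 3926) = 1/(-10052) = -1/10052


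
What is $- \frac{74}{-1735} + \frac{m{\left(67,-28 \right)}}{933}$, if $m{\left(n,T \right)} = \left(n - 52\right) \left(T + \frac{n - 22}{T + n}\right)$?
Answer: $- \frac{2728393}{7014605} \approx -0.38896$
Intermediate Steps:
$m{\left(n,T \right)} = \left(-52 + n\right) \left(T + \frac{-22 + n}{T + n}\right)$
$- \frac{74}{-1735} + \frac{m{\left(67,-28 \right)}}{933} = - \frac{74}{-1735} + \frac{\frac{1}{-28 + 67} \left(1144 + 67^{2} - 4958 - 52 \left(-28\right)^{2} - 28 \cdot 67^{2} + 67 \left(-28\right)^{2} - \left(-1456\right) 67\right)}{933} = \left(-74\right) \left(- \frac{1}{1735}\right) + \frac{1144 + 4489 - 4958 - 40768 - 125692 + 67 \cdot 784 + 97552}{39} \cdot \frac{1}{933} = \frac{74}{1735} + \frac{1144 + 4489 - 4958 - 40768 - 125692 + 52528 + 97552}{39} \cdot \frac{1}{933} = \frac{74}{1735} + \frac{1}{39} \left(-15705\right) \frac{1}{933} = \frac{74}{1735} - \frac{1745}{4043} = - \frac{2728393}{7014605}$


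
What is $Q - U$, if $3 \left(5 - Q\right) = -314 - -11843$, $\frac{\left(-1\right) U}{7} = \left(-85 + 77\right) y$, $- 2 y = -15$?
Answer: $-4258$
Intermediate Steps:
$y = \frac{15}{2}$ ($y = \left(- \frac{1}{2}\right) \left(-15\right) = \frac{15}{2} \approx 7.5$)
$U = 420$ ($U = - 7 \left(-85 + 77\right) \frac{15}{2} = - 7 \left(\left(-8\right) \frac{15}{2}\right) = \left(-7\right) \left(-60\right) = 420$)
$Q = -3838$ ($Q = 5 - \frac{-314 - -11843}{3} = 5 - \frac{-314 + 11843}{3} = 5 - 3843 = -3838$)
$Q - U = -3838 - 420 = -4258$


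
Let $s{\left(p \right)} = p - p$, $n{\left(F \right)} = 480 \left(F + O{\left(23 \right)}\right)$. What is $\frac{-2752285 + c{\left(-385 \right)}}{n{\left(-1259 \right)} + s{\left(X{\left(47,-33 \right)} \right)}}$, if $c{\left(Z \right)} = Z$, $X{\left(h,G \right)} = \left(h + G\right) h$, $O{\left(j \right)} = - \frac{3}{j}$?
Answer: $\frac{6331141}{1390080} \approx 4.5545$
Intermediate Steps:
$n{\left(F \right)} = - \frac{1440}{23} + 480 F$ ($n{\left(F \right)} = 480 \left(F - \frac{3}{23}\right) = 480 \left(- \frac{3}{23} + F\right) = - \frac{1440}{23} + 480 F$)
$X{\left(h,G \right)} = h \left(G + h\right)$ ($X{\left(h,G \right)} = \left(G + h\right) h = h \left(G + h\right)$)
$s{\left(p \right)} = 0$
$\frac{-2752285 + c{\left(-385 \right)}}{n{\left(-1259 \right)} + s{\left(X{\left(47,-33 \right)} \right)}} = \frac{-2752285 - 385}{\left(- \frac{1440}{23} + 480 \left(-1259\right)\right) + 0} = - \frac{2752670}{\left(- \frac{1440}{23} - 604320\right) + 0} = - \frac{2752670}{- \frac{13900800}{23} + 0} = - \frac{2752670}{- \frac{13900800}{23}} = \left(-2752670\right) \left(- \frac{23}{13900800}\right) = \frac{6331141}{1390080}$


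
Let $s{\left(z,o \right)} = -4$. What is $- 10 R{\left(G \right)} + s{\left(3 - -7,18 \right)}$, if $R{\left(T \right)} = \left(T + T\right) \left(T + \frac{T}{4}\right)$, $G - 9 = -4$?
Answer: $-629$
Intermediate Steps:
$G = 5$ ($G = 9 - 4 = 5$)
$R{\left(T \right)} = \frac{5 T^{2}}{2}$ ($R{\left(T \right)} = 2 T \left(T + T \frac{1}{4}\right) = 2 T \left(T + \frac{T}{4}\right) = 2 T \frac{5 T}{4} = \frac{5 T^{2}}{2}$)
$- 10 R{\left(G \right)} + s{\left(3 - -7,18 \right)} = - 10 \frac{5 \cdot 5^{2}}{2} - 4 = - 10 \cdot \frac{5}{2} \cdot 25 - 4 = \left(-10\right) \frac{125}{2} - 4 = -625 - 4 = -629$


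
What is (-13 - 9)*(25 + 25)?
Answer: -1100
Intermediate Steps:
(-13 - 9)*(25 + 25) = -22*50 = -1100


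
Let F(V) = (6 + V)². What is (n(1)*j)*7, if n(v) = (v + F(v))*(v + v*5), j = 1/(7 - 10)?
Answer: -700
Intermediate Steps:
j = -⅓ (j = 1/(-3) = -⅓ ≈ -0.33333)
n(v) = 6*v*(v + (6 + v)²) (n(v) = (v + (6 + v)²)*(v + v*5) = (v + (6 + v)²)*(v + 5*v) = (v + (6 + v)²)*(6*v) = 6*v*(v + (6 + v)²))
(n(1)*j)*7 = ((6*1*(1 + (6 + 1)²))*(-⅓))*7 = ((6*1*(1 + 7²))*(-⅓))*7 = ((6*1*(1 + 49))*(-⅓))*7 = ((6*1*50)*(-⅓))*7 = (300*(-⅓))*7 = -100*7 = -700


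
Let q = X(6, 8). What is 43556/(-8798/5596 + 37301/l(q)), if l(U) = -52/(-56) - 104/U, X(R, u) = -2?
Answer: 90305438808/1457895113 ≈ 61.942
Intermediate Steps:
q = -2
l(U) = 13/14 - 104/U (l(U) = -52*(-1/56) - 104/U = 13/14 - 104/U)
43556/(-8798/5596 + 37301/l(q)) = 43556/(-8798/5596 + 37301/(13/14 - 104/(-2))) = 43556/(-8798*1/5596 + 37301/(13/14 - 104*(-½))) = 43556/(-4399/2798 + 37301/(13/14 + 52)) = 43556/(-4399/2798 + 37301/(741/14)) = 43556/(-4399/2798 + 37301*(14/741)) = 43556/(-4399/2798 + 522214/741) = 43556/(1457895113/2073318) = 43556*(2073318/1457895113) = 90305438808/1457895113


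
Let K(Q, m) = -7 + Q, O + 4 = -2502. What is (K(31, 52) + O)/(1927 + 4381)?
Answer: -1241/3154 ≈ -0.39347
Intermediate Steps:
O = -2506 (O = -4 - 2502 = -2506)
(K(31, 52) + O)/(1927 + 4381) = ((-7 + 31) - 2506)/(1927 + 4381) = (24 - 2506)/6308 = -2482*1/6308 = -1241/3154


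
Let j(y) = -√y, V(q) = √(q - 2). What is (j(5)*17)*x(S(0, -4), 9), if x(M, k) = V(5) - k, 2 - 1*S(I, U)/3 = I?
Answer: 17*√5*(9 - √3) ≈ 276.28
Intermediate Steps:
V(q) = √(-2 + q)
S(I, U) = 6 - 3*I
x(M, k) = √3 - k (x(M, k) = √(-2 + 5) - k = √3 - k)
(j(5)*17)*x(S(0, -4), 9) = (-√5*17)*(√3 - 1*9) = (-17*√5)*(√3 - 9) = (-17*√5)*(-9 + √3) = -17*√5*(-9 + √3)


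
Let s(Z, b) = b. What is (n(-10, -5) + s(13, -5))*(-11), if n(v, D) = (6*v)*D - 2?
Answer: -3223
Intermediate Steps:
n(v, D) = -2 + 6*D*v (n(v, D) = 6*D*v - 2 = -2 + 6*D*v)
(n(-10, -5) + s(13, -5))*(-11) = ((-2 + 6*(-5)*(-10)) - 5)*(-11) = ((-2 + 300) - 5)*(-11) = (298 - 5)*(-11) = 293*(-11) = -3223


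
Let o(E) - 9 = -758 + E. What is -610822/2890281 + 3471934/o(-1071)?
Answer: -5017988284747/2630155710 ≈ -1907.9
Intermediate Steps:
o(E) = -749 + E (o(E) = 9 + (-758 + E) = -749 + E)
-610822/2890281 + 3471934/o(-1071) = -610822/2890281 + 3471934/(-749 - 1071) = -610822*1/2890281 + 3471934/(-1820) = -610822/2890281 + 3471934*(-1/1820) = -610822/2890281 - 1735967/910 = -5017988284747/2630155710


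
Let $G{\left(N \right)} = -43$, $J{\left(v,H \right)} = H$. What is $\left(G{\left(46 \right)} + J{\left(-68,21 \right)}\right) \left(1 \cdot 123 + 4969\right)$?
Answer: $-112024$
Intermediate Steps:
$\left(G{\left(46 \right)} + J{\left(-68,21 \right)}\right) \left(1 \cdot 123 + 4969\right) = \left(-43 + 21\right) \left(1 \cdot 123 + 4969\right) = - 22 \left(123 + 4969\right) = \left(-22\right) 5092 = -112024$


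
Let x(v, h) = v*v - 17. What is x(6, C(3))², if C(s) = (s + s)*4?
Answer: 361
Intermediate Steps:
C(s) = 8*s (C(s) = (2*s)*4 = 8*s)
x(v, h) = -17 + v² (x(v, h) = v² - 17 = -17 + v²)
x(6, C(3))² = (-17 + 6²)² = (-17 + 36)² = 19² = 361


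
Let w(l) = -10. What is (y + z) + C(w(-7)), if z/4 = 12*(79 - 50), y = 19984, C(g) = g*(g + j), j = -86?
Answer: 22336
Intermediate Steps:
C(g) = g*(-86 + g) (C(g) = g*(g - 86) = g*(-86 + g))
z = 1392 (z = 4*(12*(79 - 50)) = 4*(12*29) = 4*348 = 1392)
(y + z) + C(w(-7)) = (19984 + 1392) - 10*(-86 - 10) = 21376 - 10*(-96) = 21376 + 960 = 22336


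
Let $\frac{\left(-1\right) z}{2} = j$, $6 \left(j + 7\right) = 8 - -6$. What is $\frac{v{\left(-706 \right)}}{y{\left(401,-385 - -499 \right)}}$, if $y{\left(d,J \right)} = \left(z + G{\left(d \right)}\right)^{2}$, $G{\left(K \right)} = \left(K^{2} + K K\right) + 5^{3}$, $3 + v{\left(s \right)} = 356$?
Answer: $\frac{3177}{931628413681} \approx 3.4102 \cdot 10^{-9}$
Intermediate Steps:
$v{\left(s \right)} = 353$ ($v{\left(s \right)} = -3 + 356 = 353$)
$j = - \frac{14}{3}$ ($j = -7 + \frac{8 - -6}{6} = -7 + \frac{8 + 6}{6} = -7 + \frac{1}{6} \cdot 14 = -7 + \frac{7}{3} = - \frac{14}{3} \approx -4.6667$)
$G{\left(K \right)} = 125 + 2 K^{2}$ ($G{\left(K \right)} = \left(K^{2} + K^{2}\right) + 125 = 2 K^{2} + 125 = 125 + 2 K^{2}$)
$z = \frac{28}{3}$ ($z = \left(-2\right) \left(- \frac{14}{3}\right) = \frac{28}{3} \approx 9.3333$)
$y{\left(d,J \right)} = \left(\frac{403}{3} + 2 d^{2}\right)^{2}$ ($y{\left(d,J \right)} = \left(\frac{28}{3} + \left(125 + 2 d^{2}\right)\right)^{2} = \left(\frac{403}{3} + 2 d^{2}\right)^{2}$)
$\frac{v{\left(-706 \right)}}{y{\left(401,-385 - -499 \right)}} = \frac{353}{\frac{1}{9} \left(403 + 6 \cdot 401^{2}\right)^{2}} = \frac{353}{\frac{1}{9} \left(403 + 6 \cdot 160801\right)^{2}} = \frac{353}{\frac{1}{9} \left(403 + 964806\right)^{2}} = \frac{353}{\frac{1}{9} \cdot 965209^{2}} = \frac{353}{\frac{1}{9} \cdot 931628413681} = \frac{353}{\frac{931628413681}{9}} = 353 \cdot \frac{9}{931628413681} = \frac{3177}{931628413681}$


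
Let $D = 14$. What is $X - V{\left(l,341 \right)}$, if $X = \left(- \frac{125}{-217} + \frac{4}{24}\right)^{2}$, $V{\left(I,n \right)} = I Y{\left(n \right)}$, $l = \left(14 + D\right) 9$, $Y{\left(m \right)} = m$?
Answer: $- \frac{145671335039}{1695204} \approx -85932.0$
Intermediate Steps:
$l = 252$ ($l = \left(14 + 14\right) 9 = 28 \cdot 9 = 252$)
$V{\left(I,n \right)} = I n$
$X = \frac{935089}{1695204}$ ($X = \left(\left(-125\right) \left(- \frac{1}{217}\right) + 4 \cdot \frac{1}{24}\right)^{2} = \left(\frac{125}{217} + \frac{1}{6}\right)^{2} = \left(\frac{967}{1302}\right)^{2} = \frac{935089}{1695204} \approx 0.55161$)
$X - V{\left(l,341 \right)} = \frac{935089}{1695204} - 252 \cdot 341 = \frac{935089}{1695204} - 85932 = - \frac{145671335039}{1695204}$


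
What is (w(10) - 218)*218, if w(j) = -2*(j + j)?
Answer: -56244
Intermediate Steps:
w(j) = -4*j
(w(10) - 218)*218 = (-4*10 - 218)*218 = (-40 - 218)*218 = -258*218 = -56244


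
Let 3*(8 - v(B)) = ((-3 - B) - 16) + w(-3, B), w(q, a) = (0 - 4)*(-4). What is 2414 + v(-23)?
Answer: 7246/3 ≈ 2415.3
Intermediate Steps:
w(q, a) = 16 (w(q, a) = -4*(-4) = 16)
v(B) = 9 + B/3 (v(B) = 8 - (((-3 - B) - 16) + 16)/3 = 8 - ((-19 - B) + 16)/3 = 8 - (-3 - B)/3 = 8 + (1 + B/3) = 9 + B/3)
2414 + v(-23) = 2414 + (9 + (1/3)*(-23)) = 2414 + (9 - 23/3) = 2414 + 4/3 = 7246/3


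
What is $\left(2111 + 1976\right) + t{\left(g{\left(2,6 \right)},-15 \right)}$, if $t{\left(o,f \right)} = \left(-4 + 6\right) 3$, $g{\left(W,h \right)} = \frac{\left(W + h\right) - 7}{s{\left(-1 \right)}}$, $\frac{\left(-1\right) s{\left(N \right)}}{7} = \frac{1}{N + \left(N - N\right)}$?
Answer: $4093$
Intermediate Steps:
$s{\left(N \right)} = - \frac{7}{N}$ ($s{\left(N \right)} = - \frac{7}{N + \left(N - N\right)} = - \frac{7}{N + 0} = - \frac{7}{N}$)
$g{\left(W,h \right)} = -1 + \frac{W}{7} + \frac{h}{7}$ ($g{\left(W,h \right)} = \frac{\left(W + h\right) - 7}{\left(-7\right) \frac{1}{-1}} = \frac{-7 + W + h}{\left(-7\right) \left(-1\right)} = \frac{-7 + W + h}{7} = \left(-7 + W + h\right) \frac{1}{7} = -1 + \frac{W}{7} + \frac{h}{7}$)
$t{\left(o,f \right)} = 6$ ($t{\left(o,f \right)} = 2 \cdot 3 = 6$)
$\left(2111 + 1976\right) + t{\left(g{\left(2,6 \right)},-15 \right)} = \left(2111 + 1976\right) + 6 = 4087 + 6 = 4093$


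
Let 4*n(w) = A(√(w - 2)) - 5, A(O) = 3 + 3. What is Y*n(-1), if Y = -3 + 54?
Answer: 51/4 ≈ 12.750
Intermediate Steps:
A(O) = 6
Y = 51
n(w) = ¼ (n(w) = (6 - 5)/4 = (¼)*1 = ¼)
Y*n(-1) = 51*(¼) = 51/4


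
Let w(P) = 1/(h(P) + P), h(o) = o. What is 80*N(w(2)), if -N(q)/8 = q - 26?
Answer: 16480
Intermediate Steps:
w(P) = 1/(2*P) (w(P) = 1/(P + P) = 1/(2*P))
N(q) = 208 - 8*q (N(q) = -8*(q - 26) = -8*(-26 + q) = 208 - 8*q)
80*N(w(2)) = 80*(208 - 4/2) = 80*(208 - 8*1/4) = 80*(208 - 2) = 80*206 = 16480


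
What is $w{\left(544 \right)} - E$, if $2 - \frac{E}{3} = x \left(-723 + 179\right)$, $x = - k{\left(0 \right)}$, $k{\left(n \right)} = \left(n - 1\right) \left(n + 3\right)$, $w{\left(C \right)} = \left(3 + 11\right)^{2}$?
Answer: $-4706$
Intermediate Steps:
$w{\left(C \right)} = 196$ ($w{\left(C \right)} = 14^{2} = 196$)
$k{\left(n \right)} = \left(-1 + n\right) \left(3 + n\right)$
$x = 3$ ($x = - (-3 + 0^{2} + 2 \cdot 0) = - (-3 + 0 + 0) = \left(-1\right) \left(-3\right) = 3$)
$E = 4902$ ($E = 6 - 3 \cdot 3 \left(-723 + 179\right) = 6 - 3 \cdot 3 \left(-544\right) = 6 - -4896 = 6 + 4896 = 4902$)
$w{\left(544 \right)} - E = 196 - 4902 = -4706$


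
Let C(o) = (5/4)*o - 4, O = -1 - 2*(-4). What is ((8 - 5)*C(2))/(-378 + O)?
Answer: 9/742 ≈ 0.012129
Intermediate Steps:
O = 7 (O = -1 + 8 = 7)
C(o) = -4 + 5*o/4 (C(o) = (5*(¼))*o - 4 = 5*o/4 - 4 = -4 + 5*o/4)
((8 - 5)*C(2))/(-378 + O) = ((8 - 5)*(-4 + (5/4)*2))/(-378 + 7) = (3*(-4 + 5/2))/(-371) = (3*(-3/2))*(-1/371) = -9/2*(-1/371) = 9/742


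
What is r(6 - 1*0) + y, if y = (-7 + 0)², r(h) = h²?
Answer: 85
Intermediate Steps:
y = 49 (y = (-7)² = 49)
r(6 - 1*0) + y = (6 - 1*0)² + 49 = (6 + 0)² + 49 = 6² + 49 = 36 + 49 = 85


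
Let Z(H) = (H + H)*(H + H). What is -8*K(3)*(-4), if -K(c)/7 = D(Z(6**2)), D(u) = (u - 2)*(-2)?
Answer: 2321536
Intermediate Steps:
Z(H) = 4*H**2 (Z(H) = (2*H)*(2*H) = 4*H**2)
D(u) = 4 - 2*u (D(u) = (-2 + u)*(-2) = 4 - 2*u)
K(c) = 72548 (K(c) = -7*(4 - 8*(6**2)**2) = -7*(4 - 8*36**2) = -7*(4 - 8*1296) = -7*(4 - 2*5184) = -7*(4 - 10368) = -7*(-10364) = 72548)
-8*K(3)*(-4) = -8*72548*(-4) = -580384*(-4) = 2321536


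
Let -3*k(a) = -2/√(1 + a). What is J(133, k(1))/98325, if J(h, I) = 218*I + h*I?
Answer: 13*√2/10925 ≈ 0.0016828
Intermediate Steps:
k(a) = 2/(3*√(1 + a)) (k(a) = -(-2)/(3*(√(1 + a))) = -(-2)/(3*√(1 + a)) = 2/(3*√(1 + a)))
J(h, I) = 218*I + I*h
J(133, k(1))/98325 = ((2/(3*√(1 + 1)))*(218 + 133))/98325 = ((2/(3*√2))*351)*(1/98325) = ((2*(√2/2)/3)*351)*(1/98325) = ((√2/3)*351)*(1/98325) = (117*√2)*(1/98325) = 13*√2/10925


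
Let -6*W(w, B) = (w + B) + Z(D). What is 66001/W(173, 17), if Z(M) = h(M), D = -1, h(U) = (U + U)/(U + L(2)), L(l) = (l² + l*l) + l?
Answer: -1782027/854 ≈ -2086.7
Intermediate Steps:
L(l) = l + 2*l² (L(l) = (l² + l²) + l = 2*l² + l = l + 2*l²)
h(U) = 2*U/(10 + U) (h(U) = (U + U)/(U + 2*(1 + 2*2)) = (2*U)/(U + 2*(1 + 4)) = (2*U)/(U + 2*5) = (2*U)/(U + 10) = (2*U)/(10 + U) = 2*U/(10 + U))
Z(M) = 2*M/(10 + M)
W(w, B) = 1/27 - B/6 - w/6 (W(w, B) = -((w + B) + 2*(-1)/(10 - 1))/6 = -((B + w) + 2*(-1)/9)/6 = -((B + w) + 2*(-1)*(⅑))/6 = -((B + w) - 2/9)/6 = -(-2/9 + B + w)/6 = 1/27 - B/6 - w/6)
66001/W(173, 17) = 66001/(1/27 - ⅙*17 - ⅙*173) = 66001/(1/27 - 17/6 - 173/6) = 66001/(-854/27) = 66001*(-27/854) = -1782027/854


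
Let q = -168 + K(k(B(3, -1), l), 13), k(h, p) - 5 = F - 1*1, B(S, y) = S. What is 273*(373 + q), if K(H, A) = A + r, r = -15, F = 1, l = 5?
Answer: 55419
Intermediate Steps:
k(h, p) = 5 (k(h, p) = 5 + (1 - 1*1) = 5 + (1 - 1) = 5 + 0 = 5)
K(H, A) = -15 + A (K(H, A) = A - 15 = -15 + A)
q = -170 (q = -168 + (-15 + 13) = -168 - 2 = -170)
273*(373 + q) = 273*(373 - 170) = 273*203 = 55419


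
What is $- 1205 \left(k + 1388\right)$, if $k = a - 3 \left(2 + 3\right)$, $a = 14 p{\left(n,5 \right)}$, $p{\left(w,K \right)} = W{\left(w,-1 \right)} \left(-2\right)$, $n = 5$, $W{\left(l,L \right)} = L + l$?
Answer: $-1519505$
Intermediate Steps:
$p{\left(w,K \right)} = 2 - 2 w$ ($p{\left(w,K \right)} = \left(-1 + w\right) \left(-2\right) = 2 - 2 w$)
$a = -112$ ($a = 14 \left(2 - 10\right) = 14 \left(-8\right) = -112$)
$k = -127$ ($k = -112 - 3 \left(2 + 3\right) = -112 - 15 = -127$)
$- 1205 \left(k + 1388\right) = - 1205 \left(-127 + 1388\right) = \left(-1205\right) 1261 = -1519505$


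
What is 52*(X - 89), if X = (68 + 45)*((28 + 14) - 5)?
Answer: 212784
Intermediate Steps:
X = 4181 (X = 113*(42 - 5) = 113*37 = 4181)
52*(X - 89) = 52*(4181 - 89) = 52*4092 = 212784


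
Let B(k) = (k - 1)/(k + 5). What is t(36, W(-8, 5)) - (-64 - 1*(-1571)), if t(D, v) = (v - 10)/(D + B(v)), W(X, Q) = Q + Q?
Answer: -1507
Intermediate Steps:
B(k) = (-1 + k)/(5 + k)
W(X, Q) = 2*Q
t(D, v) = (-10 + v)/(D + (-1 + v)/(5 + v)) (t(D, v) = (v - 10)/(D + (-1 + v)/(5 + v)) = (-10 + v)/(D + (-1 + v)/(5 + v)))
t(36, W(-8, 5)) - (-64 - 1*(-1571)) = (-10 + 2*5)*(5 + 2*5)/(-1 + 2*5 + 36*(5 + 2*5)) - (-64 - 1*(-1571)) = (-10 + 10)*(5 + 10)/(-1 + 10 + 36*(5 + 10)) - (-64 + 1571) = 0*15/(-1 + 10 + 36*15) - 1*1507 = 0*15/(-1 + 10 + 540) - 1507 = 0*15/549 - 1507 = (1/549)*0*15 - 1507 = 0 - 1507 = -1507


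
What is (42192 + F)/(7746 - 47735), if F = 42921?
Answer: -85113/39989 ≈ -2.1284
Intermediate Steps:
(42192 + F)/(7746 - 47735) = (42192 + 42921)/(7746 - 47735) = 85113/(-39989) = 85113*(-1/39989) = -85113/39989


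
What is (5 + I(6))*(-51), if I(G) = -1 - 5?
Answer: 51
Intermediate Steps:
I(G) = -6
(5 + I(6))*(-51) = (5 - 6)*(-51) = -1*(-51) = 51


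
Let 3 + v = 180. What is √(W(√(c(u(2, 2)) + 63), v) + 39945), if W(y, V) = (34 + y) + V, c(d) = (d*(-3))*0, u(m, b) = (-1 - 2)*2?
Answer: √(40156 + 3*√7) ≈ 200.41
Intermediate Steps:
v = 177 (v = -3 + 180 = 177)
u(m, b) = -6 (u(m, b) = -3*2 = -6)
c(d) = 0 (c(d) = -3*d*0 = 0)
W(y, V) = 34 + V + y
√(W(√(c(u(2, 2)) + 63), v) + 39945) = √((34 + 177 + √(0 + 63)) + 39945) = √((34 + 177 + √63) + 39945) = √((34 + 177 + 3*√7) + 39945) = √((211 + 3*√7) + 39945) = √(40156 + 3*√7)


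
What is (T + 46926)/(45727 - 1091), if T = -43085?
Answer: 3841/44636 ≈ 0.086052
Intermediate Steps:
(T + 46926)/(45727 - 1091) = (-43085 + 46926)/(45727 - 1091) = 3841/44636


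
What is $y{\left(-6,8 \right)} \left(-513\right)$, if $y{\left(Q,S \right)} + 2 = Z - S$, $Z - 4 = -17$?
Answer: $11799$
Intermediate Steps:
$Z = -13$ ($Z = 4 - 17 = -13$)
$y{\left(Q,S \right)} = -15 - S$ ($y{\left(Q,S \right)} = -2 - \left(13 + S\right) = -15 - S$)
$y{\left(-6,8 \right)} \left(-513\right) = \left(-15 - 8\right) \left(-513\right) = \left(-23\right) \left(-513\right) = 11799$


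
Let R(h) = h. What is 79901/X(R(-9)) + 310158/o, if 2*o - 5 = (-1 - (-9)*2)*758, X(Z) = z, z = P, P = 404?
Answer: 426870485/1735988 ≈ 245.89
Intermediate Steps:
z = 404
X(Z) = 404
o = 12891/2 (o = 5/2 + ((-1 - (-9)*2)*758)/2 = 5/2 + ((-1 - 9*(-2))*758)/2 = 5/2 + ((-1 + 18)*758)/2 = 5/2 + (17*758)/2 = 5/2 + (1/2)*12886 = 5/2 + 6443 = 12891/2 ≈ 6445.5)
79901/X(R(-9)) + 310158/o = 79901/404 + 310158/(12891/2) = 79901*(1/404) + 310158*(2/12891) = 79901/404 + 206772/4297 = 426870485/1735988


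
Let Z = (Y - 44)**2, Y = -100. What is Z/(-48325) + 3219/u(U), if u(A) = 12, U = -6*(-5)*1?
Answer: 51769781/193300 ≈ 267.82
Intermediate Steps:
U = 30 (U = 30*1 = 30)
Z = 20736 (Z = (-100 - 44)**2 = (-144)**2 = 20736)
Z/(-48325) + 3219/u(U) = 20736/(-48325) + 3219/12 = 20736*(-1/48325) + 3219*(1/12) = -20736/48325 + 1073/4 = 51769781/193300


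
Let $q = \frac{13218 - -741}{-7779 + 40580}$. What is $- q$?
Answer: $- \frac{13959}{32801} \approx -0.42557$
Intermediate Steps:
$q = \frac{13959}{32801}$ ($q = \frac{13218 + 741}{32801} = 13959 \cdot \frac{1}{32801} = \frac{13959}{32801} \approx 0.42557$)
$- q = \left(-1\right) \frac{13959}{32801} = - \frac{13959}{32801}$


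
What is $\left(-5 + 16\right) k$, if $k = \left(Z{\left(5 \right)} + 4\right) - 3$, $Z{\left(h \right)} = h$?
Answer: $66$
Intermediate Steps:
$k = 6$ ($k = \left(5 + 4\right) - 3 = 9 - 3 = 6$)
$\left(-5 + 16\right) k = \left(-5 + 16\right) 6 = 11 \cdot 6 = 66$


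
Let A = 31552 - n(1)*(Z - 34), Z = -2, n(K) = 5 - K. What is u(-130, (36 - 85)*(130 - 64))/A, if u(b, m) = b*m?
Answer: 15015/1132 ≈ 13.264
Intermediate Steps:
A = 31696 (A = 31552 - (5 - 1*1)*(-2 - 34) = 31552 - (5 - 1)*(-36) = 31552 - 4*(-36) = 31552 - 1*(-144) = 31552 + 144 = 31696)
u(-130, (36 - 85)*(130 - 64))/A = -130*(36 - 85)*(130 - 64)/31696 = -(-6370)*66*(1/31696) = -130*(-3234)*(1/31696) = 420420*(1/31696) = 15015/1132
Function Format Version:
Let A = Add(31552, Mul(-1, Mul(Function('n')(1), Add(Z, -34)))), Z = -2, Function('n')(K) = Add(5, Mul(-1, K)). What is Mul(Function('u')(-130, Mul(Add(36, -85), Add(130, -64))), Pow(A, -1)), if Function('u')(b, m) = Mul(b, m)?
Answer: Rational(15015, 1132) ≈ 13.264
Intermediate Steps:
A = 31696 (A = Add(31552, Mul(-1, Mul(Add(5, Mul(-1, 1)), Add(-2, -34)))) = Add(31552, Mul(-1, Mul(Add(5, -1), -36))) = Add(31552, Mul(-1, Mul(4, -36))) = Add(31552, Mul(-1, -144)) = Add(31552, 144) = 31696)
Mul(Function('u')(-130, Mul(Add(36, -85), Add(130, -64))), Pow(A, -1)) = Mul(Mul(-130, Mul(Add(36, -85), Add(130, -64))), Pow(31696, -1)) = Mul(Mul(-130, Mul(-49, 66)), Rational(1, 31696)) = Mul(Mul(-130, -3234), Rational(1, 31696)) = Mul(420420, Rational(1, 31696)) = Rational(15015, 1132)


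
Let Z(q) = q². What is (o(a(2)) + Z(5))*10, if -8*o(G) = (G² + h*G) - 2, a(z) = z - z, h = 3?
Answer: 505/2 ≈ 252.50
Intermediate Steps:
a(z) = 0
o(G) = ¼ - 3*G/8 - G²/8 (o(G) = -((G² + 3*G) - 2)/8 = -(-2 + G² + 3*G)/8 = ¼ - 3*G/8 - G²/8)
(o(a(2)) + Z(5))*10 = ((¼ - 3/8*0 - ⅛*0²) + 5²)*10 = ((¼ + 0 - ⅛*0) + 25)*10 = ((¼ + 0 + 0) + 25)*10 = (¼ + 25)*10 = (101/4)*10 = 505/2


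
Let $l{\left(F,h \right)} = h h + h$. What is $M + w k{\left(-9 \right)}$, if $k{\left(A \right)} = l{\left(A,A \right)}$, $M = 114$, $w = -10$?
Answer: $-606$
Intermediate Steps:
$l{\left(F,h \right)} = h + h^{2}$ ($l{\left(F,h \right)} = h^{2} + h = h + h^{2}$)
$k{\left(A \right)} = A \left(1 + A\right)$
$M + w k{\left(-9 \right)} = 114 - 10 \left(- 9 \left(1 - 9\right)\right) = 114 - 10 \left(\left(-9\right) \left(-8\right)\right) = 114 - 720 = -606$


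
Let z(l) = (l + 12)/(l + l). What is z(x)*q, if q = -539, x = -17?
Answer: -2695/34 ≈ -79.265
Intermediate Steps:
z(l) = (12 + l)/(2*l) (z(l) = (12 + l)/((2*l)) = (12 + l)*(1/(2*l)) = (12 + l)/(2*l))
z(x)*q = ((1/2)*(12 - 17)/(-17))*(-539) = ((1/2)*(-1/17)*(-5))*(-539) = (5/34)*(-539) = -2695/34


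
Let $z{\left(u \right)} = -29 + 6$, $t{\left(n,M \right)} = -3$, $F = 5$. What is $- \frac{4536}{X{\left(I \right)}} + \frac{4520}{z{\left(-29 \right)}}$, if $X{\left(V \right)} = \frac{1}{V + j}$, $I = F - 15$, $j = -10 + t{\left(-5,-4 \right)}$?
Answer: $\frac{2395024}{23} \approx 1.0413 \cdot 10^{5}$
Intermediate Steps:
$j = -13$ ($j = -10 - 3 = -13$)
$I = -10$ ($I = 5 - 15 = -10$)
$X{\left(V \right)} = \frac{1}{-13 + V}$ ($X{\left(V \right)} = \frac{1}{V - 13} = \frac{1}{-13 + V}$)
$z{\left(u \right)} = -23$
$- \frac{4536}{X{\left(I \right)}} + \frac{4520}{z{\left(-29 \right)}} = - \frac{4536}{\frac{1}{-13 - 10}} + \frac{4520}{-23} = - \frac{4536}{\frac{1}{-23}} + 4520 \left(- \frac{1}{23}\right) = - \frac{4536}{- \frac{1}{23}} - \frac{4520}{23} = \left(-4536\right) \left(-23\right) - \frac{4520}{23} = 104328 - \frac{4520}{23} = \frac{2395024}{23}$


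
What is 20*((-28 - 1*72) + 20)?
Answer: -1600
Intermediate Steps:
20*((-28 - 1*72) + 20) = 20*((-28 - 72) + 20) = 20*(-100 + 20) = 20*(-80) = -1600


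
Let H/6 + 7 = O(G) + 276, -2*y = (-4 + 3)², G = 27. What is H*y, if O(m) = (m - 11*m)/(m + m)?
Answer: -792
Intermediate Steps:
y = -½ (y = -(-4 + 3)²/2 = -½*(-1)² = -½*1 = -½ ≈ -0.50000)
O(m) = -5 (O(m) = (-10*m)/((2*m)) = (-10*m)*(1/(2*m)) = -5)
H = 1584 (H = -42 + 6*(-5 + 276) = -42 + 6*271 = -42 + 1626 = 1584)
H*y = 1584*(-½) = -792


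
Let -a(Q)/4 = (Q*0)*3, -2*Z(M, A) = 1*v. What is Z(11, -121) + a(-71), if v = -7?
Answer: 7/2 ≈ 3.5000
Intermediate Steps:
Z(M, A) = 7/2 (Z(M, A) = -(-7)/2 = -½*(-7) = 7/2)
a(Q) = 0 (a(Q) = -4*Q*0*3 = -0*3 = -4*0 = 0)
Z(11, -121) + a(-71) = 7/2 + 0 = 7/2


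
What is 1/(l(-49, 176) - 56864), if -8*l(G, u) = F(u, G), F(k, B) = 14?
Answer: -4/227463 ≈ -1.7585e-5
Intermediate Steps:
l(G, u) = -7/4 (l(G, u) = -1/8*14 = -7/4)
1/(l(-49, 176) - 56864) = 1/(-7/4 - 56864) = 1/(-227463/4) = -4/227463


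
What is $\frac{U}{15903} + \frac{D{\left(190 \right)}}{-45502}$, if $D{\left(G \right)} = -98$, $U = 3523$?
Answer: $\frac{80931020}{361809153} \approx 0.22368$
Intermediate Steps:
$\frac{U}{15903} + \frac{D{\left(190 \right)}}{-45502} = \frac{3523}{15903} - \frac{98}{-45502} = 3523 \cdot \frac{1}{15903} - - \frac{49}{22751} = \frac{3523}{15903} + \frac{49}{22751} = \frac{80931020}{361809153}$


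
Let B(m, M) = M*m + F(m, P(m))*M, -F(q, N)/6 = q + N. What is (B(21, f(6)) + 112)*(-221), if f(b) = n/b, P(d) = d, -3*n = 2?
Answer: -91273/3 ≈ -30424.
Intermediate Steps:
n = -⅔ (n = -⅓*2 = -⅔ ≈ -0.66667)
f(b) = -2/(3*b)
F(q, N) = -6*N - 6*q (F(q, N) = -6*(q + N) = -6*(N + q) = -6*N - 6*q)
B(m, M) = -11*M*m (B(m, M) = M*m + (-6*m - 6*m)*M = M*m + (-12*m)*M = M*m - 12*M*m = -11*M*m)
(B(21, f(6)) + 112)*(-221) = (-11*(-⅔/6)*21 + 112)*(-221) = (-11*(-⅔*⅙)*21 + 112)*(-221) = (-11*(-⅑)*21 + 112)*(-221) = (77/3 + 112)*(-221) = (413/3)*(-221) = -91273/3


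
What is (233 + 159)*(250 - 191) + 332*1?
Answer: 23460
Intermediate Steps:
(233 + 159)*(250 - 191) + 332*1 = 392*59 + 332 = 23128 + 332 = 23460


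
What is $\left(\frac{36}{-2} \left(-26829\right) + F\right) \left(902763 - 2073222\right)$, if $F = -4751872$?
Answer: $4996630948050$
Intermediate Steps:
$\left(\frac{36}{-2} \left(-26829\right) + F\right) \left(902763 - 2073222\right) = \left(\frac{36}{-2} \left(-26829\right) - 4751872\right) \left(902763 - 2073222\right) = \left(36 \left(- \frac{1}{2}\right) \left(-26829\right) - 4751872\right) \left(-1170459\right) = \left(\left(-18\right) \left(-26829\right) - 4751872\right) \left(-1170459\right) = \left(482922 - 4751872\right) \left(-1170459\right) = \left(-4268950\right) \left(-1170459\right) = 4996630948050$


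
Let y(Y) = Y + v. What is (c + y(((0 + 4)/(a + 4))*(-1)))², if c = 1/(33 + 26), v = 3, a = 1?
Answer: 427716/87025 ≈ 4.9149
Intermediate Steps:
y(Y) = 3 + Y (y(Y) = Y + 3 = 3 + Y)
c = 1/59 ≈ 0.016949
(c + y(((0 + 4)/(a + 4))*(-1)))² = (1/59 + (3 + ((0 + 4)/(1 + 4))*(-1)))² = (1/59 + (3 + (4/5)*(-1)))² = (1/59 + (3 + (4*(⅕))*(-1)))² = (1/59 + (3 + (⅘)*(-1)))² = (1/59 + (3 - ⅘))² = (1/59 + 11/5)² = (654/295)² = 427716/87025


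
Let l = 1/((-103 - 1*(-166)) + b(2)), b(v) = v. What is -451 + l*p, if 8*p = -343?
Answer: -234863/520 ≈ -451.66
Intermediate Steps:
p = -343/8 (p = (1/8)*(-343) = -343/8 ≈ -42.875)
l = 1/65 (l = 1/((-103 - 1*(-166)) + 2) = 1/((-103 + 166) + 2) = 1/(63 + 2) = 1/65 ≈ 0.015385)
-451 + l*p = -451 + (1/65)*(-343/8) = -451 - 343/520 = -234863/520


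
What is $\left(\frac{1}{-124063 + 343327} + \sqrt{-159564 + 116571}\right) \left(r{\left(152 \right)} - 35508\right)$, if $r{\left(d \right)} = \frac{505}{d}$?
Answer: $- \frac{5396711}{33328128} - \frac{16190133 i \sqrt{4777}}{152} \approx -0.16193 - 7.3618 \cdot 10^{6} i$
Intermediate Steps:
$\left(\frac{1}{-124063 + 343327} + \sqrt{-159564 + 116571}\right) \left(r{\left(152 \right)} - 35508\right) = \left(\frac{1}{-124063 + 343327} + \sqrt{-159564 + 116571}\right) \left(\frac{505}{152} - 35508\right) = \left(\frac{1}{219264} + \sqrt{-42993}\right) \left(505 \cdot \frac{1}{152} - 35508\right) = \left(\frac{1}{219264} + 3 i \sqrt{4777}\right) \left(\frac{505}{152} - 35508\right) = \left(\frac{1}{219264} + 3 i \sqrt{4777}\right) \left(- \frac{5396711}{152}\right) = - \frac{5396711}{33328128} - \frac{16190133 i \sqrt{4777}}{152}$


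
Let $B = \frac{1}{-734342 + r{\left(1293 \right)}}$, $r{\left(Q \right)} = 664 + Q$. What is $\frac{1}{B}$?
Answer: $-732385$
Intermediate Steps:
$B = - \frac{1}{732385}$ ($B = \frac{1}{-734342 + \left(664 + 1293\right)} = \frac{1}{-734342 + 1957} = \frac{1}{-732385} = - \frac{1}{732385} \approx -1.3654 \cdot 10^{-6}$)
$\frac{1}{B} = \frac{1}{- \frac{1}{732385}} = -732385$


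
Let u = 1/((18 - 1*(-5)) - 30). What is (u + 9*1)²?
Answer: 3844/49 ≈ 78.449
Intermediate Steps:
u = -⅐ (u = 1/((18 + 5) - 30) = 1/(23 - 30) = 1/(-7) = -⅐ ≈ -0.14286)
(u + 9*1)² = (-⅐ + 9*1)² = (-⅐ + 9)² = (62/7)² = 3844/49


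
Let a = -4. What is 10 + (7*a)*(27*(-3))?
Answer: 2278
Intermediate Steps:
10 + (7*a)*(27*(-3)) = 10 + (7*(-4))*(27*(-3)) = 10 - 28*(-81) = 10 + 2268 = 2278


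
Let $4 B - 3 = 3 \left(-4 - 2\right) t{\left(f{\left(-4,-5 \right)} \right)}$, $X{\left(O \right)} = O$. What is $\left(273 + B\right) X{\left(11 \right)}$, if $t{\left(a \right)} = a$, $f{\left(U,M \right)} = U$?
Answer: $\frac{12837}{4} \approx 3209.3$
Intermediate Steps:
$B = \frac{75}{4}$ ($B = \frac{3}{4} + \frac{3 \left(-4 - 2\right) \left(-4\right)}{4} = \frac{3}{4} + \frac{3 \left(-6\right) \left(-4\right)}{4} = \frac{3}{4} + \frac{\left(-18\right) \left(-4\right)}{4} = \frac{3}{4} + \frac{1}{4} \cdot 72 = \frac{3}{4} + 18 = \frac{75}{4} \approx 18.75$)
$\left(273 + B\right) X{\left(11 \right)} = \left(273 + \frac{75}{4}\right) 11 = \frac{1167}{4} \cdot 11 = \frac{12837}{4}$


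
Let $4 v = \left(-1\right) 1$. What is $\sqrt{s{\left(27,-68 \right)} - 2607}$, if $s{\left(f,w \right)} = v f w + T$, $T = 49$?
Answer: $i \sqrt{2099} \approx 45.815 i$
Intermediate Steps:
$v = - \frac{1}{4}$ ($v = \frac{\left(-1\right) 1}{4} = \frac{1}{4} \left(-1\right) = - \frac{1}{4} \approx -0.25$)
$s{\left(f,w \right)} = 49 - \frac{f w}{4}$ ($s{\left(f,w \right)} = - \frac{f}{4} w + 49 = - \frac{f w}{4} + 49 = 49 - \frac{f w}{4}$)
$\sqrt{s{\left(27,-68 \right)} - 2607} = \sqrt{\left(49 - \frac{27}{4} \left(-68\right)\right) - 2607} = \sqrt{\left(49 + 459\right) - 2607} = \sqrt{508 - 2607} = \sqrt{-2099} = i \sqrt{2099}$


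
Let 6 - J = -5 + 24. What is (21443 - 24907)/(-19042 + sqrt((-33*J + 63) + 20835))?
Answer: 65961488/362576437 + 3464*sqrt(21327)/362576437 ≈ 0.18332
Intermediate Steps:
J = -13 (J = 6 - (-5 + 24) = 6 - 1*19 = 6 - 19 = -13)
(21443 - 24907)/(-19042 + sqrt((-33*J + 63) + 20835)) = (21443 - 24907)/(-19042 + sqrt((-33*(-13) + 63) + 20835)) = -3464/(-19042 + sqrt((429 + 63) + 20835)) = -3464/(-19042 + sqrt(492 + 20835)) = -3464/(-19042 + sqrt(21327))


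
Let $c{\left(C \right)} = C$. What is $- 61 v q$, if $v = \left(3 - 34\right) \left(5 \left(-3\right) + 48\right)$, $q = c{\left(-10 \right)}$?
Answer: $-624030$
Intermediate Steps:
$q = -10$
$v = -1023$ ($v = - 31 \left(-15 + 48\right) = \left(-31\right) 33 = -1023$)
$- 61 v q = \left(-61\right) \left(-1023\right) \left(-10\right) = 62403 \left(-10\right) = -624030$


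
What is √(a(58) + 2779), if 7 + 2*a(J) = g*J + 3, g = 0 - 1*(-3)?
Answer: 4*√179 ≈ 53.516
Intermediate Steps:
g = 3 (g = 0 + 3 = 3)
a(J) = -2 + 3*J/2 (a(J) = -7/2 + (3*J + 3)/2 = -7/2 + (3 + 3*J)/2 = -7/2 + (3/2 + 3*J/2) = -2 + 3*J/2)
√(a(58) + 2779) = √((-2 + (3/2)*58) + 2779) = √((-2 + 87) + 2779) = √(85 + 2779) = √2864 = 4*√179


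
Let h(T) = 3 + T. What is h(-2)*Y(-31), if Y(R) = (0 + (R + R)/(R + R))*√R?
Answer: I*√31 ≈ 5.5678*I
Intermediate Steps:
Y(R) = √R (Y(R) = (0 + (2*R)/((2*R)))*√R = (0 + (2*R)*(1/(2*R)))*√R = (0 + 1)*√R = 1*√R = √R)
h(-2)*Y(-31) = (3 - 2)*√(-31) = 1*(I*√31) = I*√31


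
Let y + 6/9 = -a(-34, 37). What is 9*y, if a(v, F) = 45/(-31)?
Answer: 219/31 ≈ 7.0645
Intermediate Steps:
a(v, F) = -45/31 (a(v, F) = 45*(-1/31) = -45/31)
y = 73/93 (y = -2/3 - 1*(-45/31) = -2/3 + 45/31 = 73/93 ≈ 0.78495)
9*y = 9*(73/93) = 219/31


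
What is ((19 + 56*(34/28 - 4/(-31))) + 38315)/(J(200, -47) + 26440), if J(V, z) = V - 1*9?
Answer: 1190686/825561 ≈ 1.4423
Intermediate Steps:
J(V, z) = -9 + V (J(V, z) = V - 9 = -9 + V)
((19 + 56*(34/28 - 4/(-31))) + 38315)/(J(200, -47) + 26440) = ((19 + 56*(34/28 - 4/(-31))) + 38315)/((-9 + 200) + 26440) = ((19 + 56*(34*(1/28) - 4*(-1/31))) + 38315)/(191 + 26440) = ((19 + 56*(17/14 + 4/31)) + 38315)/26631 = ((19 + 56*(583/434)) + 38315)*(1/26631) = ((19 + 2332/31) + 38315)*(1/26631) = (2921/31 + 38315)*(1/26631) = (1190686/31)*(1/26631) = 1190686/825561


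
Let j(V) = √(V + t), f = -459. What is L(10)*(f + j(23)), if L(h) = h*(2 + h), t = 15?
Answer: -55080 + 120*√38 ≈ -54340.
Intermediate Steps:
j(V) = √(15 + V) (j(V) = √(V + 15) = √(15 + V))
L(10)*(f + j(23)) = (10*(2 + 10))*(-459 + √(15 + 23)) = (10*12)*(-459 + √38) = 120*(-459 + √38) = -55080 + 120*√38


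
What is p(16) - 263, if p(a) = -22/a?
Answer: -2115/8 ≈ -264.38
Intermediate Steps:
p(16) - 263 = -22/16 - 263 = -22*1/16 - 263 = -11/8 - 263 = -2115/8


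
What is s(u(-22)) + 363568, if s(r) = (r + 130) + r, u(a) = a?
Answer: 363654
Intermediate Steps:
s(r) = 130 + 2*r (s(r) = (130 + r) + r = 130 + 2*r)
s(u(-22)) + 363568 = (130 + 2*(-22)) + 363568 = (130 - 44) + 363568 = 86 + 363568 = 363654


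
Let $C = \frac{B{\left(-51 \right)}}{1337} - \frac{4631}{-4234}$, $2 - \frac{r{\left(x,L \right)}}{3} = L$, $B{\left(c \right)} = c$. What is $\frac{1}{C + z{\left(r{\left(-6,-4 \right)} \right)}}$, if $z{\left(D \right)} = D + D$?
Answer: $\frac{5660858}{209766601} \approx 0.026986$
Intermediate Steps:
$r{\left(x,L \right)} = 6 - 3 L$
$C = \frac{5975713}{5660858}$ ($C = - \frac{51}{1337} - \frac{4631}{-4234} = \left(-51\right) \frac{1}{1337} - - \frac{4631}{4234} = - \frac{51}{1337} + \frac{4631}{4234} = \frac{5975713}{5660858} \approx 1.0556$)
$z{\left(D \right)} = 2 D$
$\frac{1}{C + z{\left(r{\left(-6,-4 \right)} \right)}} = \frac{1}{\frac{5975713}{5660858} + 2 \left(6 - -12\right)} = \frac{1}{\frac{5975713}{5660858} + 2 \left(6 + 12\right)} = \frac{1}{\frac{5975713}{5660858} + 2 \cdot 18} = \frac{1}{\frac{5975713}{5660858} + 36} = \frac{1}{\frac{209766601}{5660858}} = \frac{5660858}{209766601}$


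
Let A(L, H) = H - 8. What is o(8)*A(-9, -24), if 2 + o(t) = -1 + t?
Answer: -160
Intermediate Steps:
o(t) = -3 + t (o(t) = -2 + (-1 + t) = -3 + t)
A(L, H) = -8 + H
o(8)*A(-9, -24) = (-3 + 8)*(-8 - 24) = 5*(-32) = -160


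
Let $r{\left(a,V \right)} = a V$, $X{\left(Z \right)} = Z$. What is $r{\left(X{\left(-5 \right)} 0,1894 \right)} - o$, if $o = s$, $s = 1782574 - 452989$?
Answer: $-1329585$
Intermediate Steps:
$s = 1329585$ ($s = 1782574 - 452989 = 1329585$)
$o = 1329585$
$r{\left(a,V \right)} = V a$
$r{\left(X{\left(-5 \right)} 0,1894 \right)} - o = 1894 \left(\left(-5\right) 0\right) - 1329585 = 1894 \cdot 0 - 1329585 = 0 - 1329585 = -1329585$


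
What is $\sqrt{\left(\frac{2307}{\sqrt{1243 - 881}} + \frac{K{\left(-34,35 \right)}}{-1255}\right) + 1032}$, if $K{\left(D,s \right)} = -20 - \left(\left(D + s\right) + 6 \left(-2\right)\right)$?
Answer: $\frac{\sqrt{213003778677180 + 1315356928350 \sqrt{362}}}{454310} \approx 33.96$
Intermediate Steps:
$K{\left(D,s \right)} = -8 - D - s$ ($K{\left(D,s \right)} = -20 - \left(\left(D + s\right) - 12\right) = -20 - \left(-12 + D + s\right) = -8 - D - s$)
$\sqrt{\left(\frac{2307}{\sqrt{1243 - 881}} + \frac{K{\left(-34,35 \right)}}{-1255}\right) + 1032} = \sqrt{\left(\frac{2307}{\sqrt{1243 - 881}} + \frac{-8 - -34 - 35}{-1255}\right) + 1032} = \sqrt{\left(\frac{2307}{\sqrt{362}} + \left(-8 + 34 - 35\right) \left(- \frac{1}{1255}\right)\right) + 1032} = \sqrt{\left(2307 \frac{\sqrt{362}}{362} - - \frac{9}{1255}\right) + 1032} = \sqrt{\left(\frac{2307 \sqrt{362}}{362} + \frac{9}{1255}\right) + 1032} = \sqrt{\left(\frac{9}{1255} + \frac{2307 \sqrt{362}}{362}\right) + 1032} = \sqrt{\frac{1295169}{1255} + \frac{2307 \sqrt{362}}{362}}$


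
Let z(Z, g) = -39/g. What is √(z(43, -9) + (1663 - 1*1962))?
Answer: 2*I*√663/3 ≈ 17.166*I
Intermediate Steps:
√(z(43, -9) + (1663 - 1*1962)) = √(-39/(-9) + (1663 - 1*1962)) = √(-39*(-⅑) + (1663 - 1962)) = √(13/3 - 299) = √(-884/3) = 2*I*√663/3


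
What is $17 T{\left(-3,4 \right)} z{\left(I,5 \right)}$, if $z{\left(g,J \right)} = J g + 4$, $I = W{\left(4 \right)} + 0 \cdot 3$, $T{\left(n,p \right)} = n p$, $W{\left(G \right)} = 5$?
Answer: $-5916$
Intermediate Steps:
$I = 5$ ($I = 5 + 0 \cdot 3 = 5 + 0 = 5$)
$z{\left(g,J \right)} = 4 + J g$
$17 T{\left(-3,4 \right)} z{\left(I,5 \right)} = 17 \left(\left(-3\right) 4\right) \left(4 + 5 \cdot 5\right) = 17 \left(-12\right) \left(4 + 25\right) = \left(-204\right) 29 = -5916$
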